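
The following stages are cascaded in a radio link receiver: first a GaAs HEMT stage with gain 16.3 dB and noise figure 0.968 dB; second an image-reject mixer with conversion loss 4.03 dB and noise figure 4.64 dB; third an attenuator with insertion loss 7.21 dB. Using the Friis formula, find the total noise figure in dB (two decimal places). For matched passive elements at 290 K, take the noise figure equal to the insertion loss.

Convert to linear (a loss of L dB is a gain of −L dB): F_i = 10^(NF_i/10), G_i = 10^(G_i,dB/10)
  Stage 1: F_1 = 10^(0.968/10) = 1.250, G_1 = 10^(16.3/10) = 42.66
  Stage 2: F_2 = 10^(4.64/10) = 2.911, G_2 = 10^(−4.03/10) = 0.3954
  Stage 3: F_3 = 10^(7.21/10) = 5.260, G_3 = 10^(−7.21/10) = 0.1901
Friis cascade:
  F = 1.250 + (2.911 − 1)/42.66 + (5.260 − 1)/16.87 = 1.547
NF = 10 log₁₀(1.547) = 1.90 dB

1.90 dB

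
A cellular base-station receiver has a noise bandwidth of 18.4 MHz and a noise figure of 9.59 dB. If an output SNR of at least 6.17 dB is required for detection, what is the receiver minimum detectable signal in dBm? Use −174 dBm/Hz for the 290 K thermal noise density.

Sensitivity = −174 + 10 log₁₀(B) + NF + SNR_min
= −174 + 72.65 + 9.59 + 6.17
= −85.59 dBm → −85.6 dBm

−85.6 dBm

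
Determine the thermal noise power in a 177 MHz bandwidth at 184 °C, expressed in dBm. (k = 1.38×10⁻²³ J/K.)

−89.5 dBm

T = 184 °C + 273.15 = 457.15 K
P_n = kTB = 1.38×10⁻²³ × 457.15 × 1.77×10⁸ = 1.12×10⁻¹² W
In dBm: 10 log₁₀(1.12×10⁻¹² / 10⁻³) = −89.5 dBm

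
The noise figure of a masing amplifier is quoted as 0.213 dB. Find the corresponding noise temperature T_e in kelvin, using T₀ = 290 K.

F = 10^(0.213/10) = 1.05027
T_e = (F − 1)·T₀ = (1.05027 − 1) × 290 = 14.6 K

14.6 K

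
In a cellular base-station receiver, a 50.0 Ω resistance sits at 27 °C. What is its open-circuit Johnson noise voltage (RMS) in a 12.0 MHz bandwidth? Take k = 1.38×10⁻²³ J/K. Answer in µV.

3.15 µV

T = 27 °C + 273.15 = 300.15 K
V_n = √(4kTRB)
4kTRB = 4 × 1.38×10⁻²³ × 300.15 × 5.00×10¹ × 1.20×10⁷ = 9.94×10⁻¹² V²
V_n = √(9.94×10⁻¹²) = 3.15×10⁻⁶ V = 3.15 µV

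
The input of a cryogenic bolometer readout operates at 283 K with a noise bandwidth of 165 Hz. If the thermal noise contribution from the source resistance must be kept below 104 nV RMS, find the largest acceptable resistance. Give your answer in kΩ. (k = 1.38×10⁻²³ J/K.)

Johnson–Nyquist: V_n = √(4kTRB) ⇒ R = V_n² / (4kTB)
4kTB = 4 × 1.38×10⁻²³ × 283 × 1.65×10² = 2.58×10⁻¹⁸
R = (1.04×10⁻⁷)² / 2.58×10⁻¹⁸ = 4.20×10³ Ω = 4.20 kΩ

4.20 kΩ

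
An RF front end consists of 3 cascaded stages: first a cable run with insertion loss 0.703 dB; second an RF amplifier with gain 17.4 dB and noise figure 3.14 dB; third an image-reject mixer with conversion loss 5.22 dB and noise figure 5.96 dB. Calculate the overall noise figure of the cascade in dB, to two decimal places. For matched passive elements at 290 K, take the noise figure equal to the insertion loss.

3.95 dB

Convert to linear (a loss of L dB is a gain of −L dB): F_i = 10^(NF_i/10), G_i = 10^(G_i,dB/10)
  Stage 1: F_1 = 10^(0.703/10) = 1.176, G_1 = 10^(−0.703/10) = 0.8506
  Stage 2: F_2 = 10^(3.14/10) = 2.061, G_2 = 10^(17.4/10) = 54.95
  Stage 3: F_3 = 10^(5.96/10) = 3.945, G_3 = 10^(−5.22/10) = 0.3006
Friis cascade:
  F = 1.176 + (2.061 − 1)/0.8506 + (3.945 − 1)/46.74 = 2.486
NF = 10 log₁₀(2.486) = 3.95 dB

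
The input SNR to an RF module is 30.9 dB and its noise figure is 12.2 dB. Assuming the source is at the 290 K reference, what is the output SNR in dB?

18.7 dB

By definition F = SNR_in/SNR_out, so in dB: SNR_out = SNR_in − NF
SNR_out = 30.9 − 12.2 = 18.7 dB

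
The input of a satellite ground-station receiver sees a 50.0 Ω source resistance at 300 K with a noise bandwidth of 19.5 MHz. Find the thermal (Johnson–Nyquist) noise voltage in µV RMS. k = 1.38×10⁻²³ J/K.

4.02 µV

V_n = √(4kTRB)
4kTRB = 4 × 1.38×10⁻²³ × 300 × 5.00×10¹ × 1.95×10⁷ = 1.61×10⁻¹¹ V²
V_n = √(1.61×10⁻¹¹) = 4.02×10⁻⁶ V = 4.02 µV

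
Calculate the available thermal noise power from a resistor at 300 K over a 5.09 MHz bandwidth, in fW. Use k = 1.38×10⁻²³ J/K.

21.1 fW

P_n = kTB = 1.38×10⁻²³ × 300 × 5.09×10⁶ = 2.11×10⁻¹⁴ W = 21.1 fW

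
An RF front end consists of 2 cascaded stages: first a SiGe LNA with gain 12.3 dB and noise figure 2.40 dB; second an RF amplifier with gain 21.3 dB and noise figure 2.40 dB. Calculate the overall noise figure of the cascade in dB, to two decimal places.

2.51 dB

Convert to linear (a loss of L dB is a gain of −L dB): F_i = 10^(NF_i/10), G_i = 10^(G_i,dB/10)
  Stage 1: F_1 = 10^(2.40/10) = 1.738, G_1 = 10^(12.3/10) = 16.98
  Stage 2: F_2 = 10^(2.40/10) = 1.738, G_2 = 10^(21.3/10) = 134.9
Friis cascade:
  F = 1.738 + (1.738 − 1)/16.98 = 1.781
NF = 10 log₁₀(1.781) = 2.51 dB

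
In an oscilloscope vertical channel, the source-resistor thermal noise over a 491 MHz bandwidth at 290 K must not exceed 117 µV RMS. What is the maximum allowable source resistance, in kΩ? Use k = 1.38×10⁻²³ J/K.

Johnson–Nyquist: V_n = √(4kTRB) ⇒ R = V_n² / (4kTB)
4kTB = 4 × 1.38×10⁻²³ × 290 × 4.91×10⁸ = 7.86×10⁻¹²
R = (1.17×10⁻⁴)² / 7.86×10⁻¹² = 1.74×10³ Ω = 1.74 kΩ

1.74 kΩ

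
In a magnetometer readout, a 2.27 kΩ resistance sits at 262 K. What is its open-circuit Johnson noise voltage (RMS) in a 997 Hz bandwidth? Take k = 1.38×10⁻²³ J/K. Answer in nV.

181 nV

V_n = √(4kTRB)
4kTRB = 4 × 1.38×10⁻²³ × 262 × 2.27×10³ × 9.97×10² = 3.27×10⁻¹⁴ V²
V_n = √(3.27×10⁻¹⁴) = 1.81×10⁻⁷ V = 181 nV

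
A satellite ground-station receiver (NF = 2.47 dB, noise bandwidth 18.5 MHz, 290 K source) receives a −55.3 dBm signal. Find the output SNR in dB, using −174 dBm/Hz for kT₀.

43.6 dB

Noise floor: N = −174 + 10 log₁₀(B) + NF
10 log₁₀(1.85×10⁷) = 72.67 dB
N = −174 + 72.67 + 2.47 = −98.86 dBm
SNR = P_sig − N = −55.3 − (−98.86) = 43.56 dB → 43.6 dB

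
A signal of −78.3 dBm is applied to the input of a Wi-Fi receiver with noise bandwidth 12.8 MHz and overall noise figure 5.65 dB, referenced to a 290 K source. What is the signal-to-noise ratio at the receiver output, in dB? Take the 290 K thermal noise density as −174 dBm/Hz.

19.0 dB

Noise floor: N = −174 + 10 log₁₀(B) + NF
10 log₁₀(1.28×10⁷) = 71.07 dB
N = −174 + 71.07 + 5.65 = −97.28 dBm
SNR = P_sig − N = −78.3 − (−97.28) = 18.98 dB → 19.0 dB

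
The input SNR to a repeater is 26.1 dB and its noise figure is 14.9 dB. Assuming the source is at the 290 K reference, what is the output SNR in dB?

By definition F = SNR_in/SNR_out, so in dB: SNR_out = SNR_in − NF
SNR_out = 26.1 − 14.9 = 11.2 dB

11.2 dB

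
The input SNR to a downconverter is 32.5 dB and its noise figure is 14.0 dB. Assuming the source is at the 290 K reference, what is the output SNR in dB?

18.5 dB

By definition F = SNR_in/SNR_out, so in dB: SNR_out = SNR_in − NF
SNR_out = 32.5 − 14.0 = 18.5 dB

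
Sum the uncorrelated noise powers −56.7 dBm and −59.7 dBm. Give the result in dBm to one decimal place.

Convert to linear, add, convert back:
P₁ = 2.14×10⁻⁹ W, P₂ = 1.07×10⁻⁹ W
P_tot = 3.21×10⁻⁹ W → 10 log₁₀(P_tot / 10⁻³) = −54.9 dBm

−54.9 dBm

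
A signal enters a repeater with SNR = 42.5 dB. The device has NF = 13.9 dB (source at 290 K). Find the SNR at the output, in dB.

By definition F = SNR_in/SNR_out, so in dB: SNR_out = SNR_in − NF
SNR_out = 42.5 − 13.9 = 28.6 dB

28.6 dB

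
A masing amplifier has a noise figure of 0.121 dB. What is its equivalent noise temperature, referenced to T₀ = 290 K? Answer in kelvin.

F = 10^(0.121/10) = 1.02825
T_e = (F − 1)·T₀ = (1.02825 − 1) × 290 = 8.19 K

8.19 K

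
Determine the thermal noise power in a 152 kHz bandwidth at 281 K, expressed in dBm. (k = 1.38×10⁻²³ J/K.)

P_n = kTB = 1.38×10⁻²³ × 281 × 1.52×10⁵ = 5.89×10⁻¹⁶ W
In dBm: 10 log₁₀(5.89×10⁻¹⁶ / 10⁻³) = −122.3 dBm

−122.3 dBm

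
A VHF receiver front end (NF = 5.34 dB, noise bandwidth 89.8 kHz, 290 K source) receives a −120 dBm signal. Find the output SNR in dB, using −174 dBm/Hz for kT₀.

−0.9 dB

Noise floor: N = −174 + 10 log₁₀(B) + NF
10 log₁₀(8.98×10⁴) = 49.53 dB
N = −174 + 49.53 + 5.34 = −119.13 dBm
SNR = P_sig − N = −120 − (−119.13) = −0.87 dB → −0.9 dB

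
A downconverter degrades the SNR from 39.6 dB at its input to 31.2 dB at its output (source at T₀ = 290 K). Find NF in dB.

NF (dB) = SNR_in(dB) − SNR_out(dB) when the source is at T₀
NF = 39.6 − 31.2 = 8.4 dB

8.4 dB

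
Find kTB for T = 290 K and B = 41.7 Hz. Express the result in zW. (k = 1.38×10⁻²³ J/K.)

P_n = kTB = 1.38×10⁻²³ × 290 × 4.17×10¹ = 1.67×10⁻¹⁹ W = 167 zW

167 zW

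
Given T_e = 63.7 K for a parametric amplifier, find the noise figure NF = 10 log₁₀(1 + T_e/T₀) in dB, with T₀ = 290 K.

0.862 dB

F = 1 + T_e/T₀ = 1 + 63.7/290 = 1.21966
NF = 10 log₁₀(1.21966) = 0.862 dB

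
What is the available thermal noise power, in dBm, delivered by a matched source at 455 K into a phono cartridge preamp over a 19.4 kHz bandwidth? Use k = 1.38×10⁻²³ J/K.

−129.1 dBm

P_n = kTB = 1.38×10⁻²³ × 455 × 1.94×10⁴ = 1.22×10⁻¹⁶ W
In dBm: 10 log₁₀(1.22×10⁻¹⁶ / 10⁻³) = −129.1 dBm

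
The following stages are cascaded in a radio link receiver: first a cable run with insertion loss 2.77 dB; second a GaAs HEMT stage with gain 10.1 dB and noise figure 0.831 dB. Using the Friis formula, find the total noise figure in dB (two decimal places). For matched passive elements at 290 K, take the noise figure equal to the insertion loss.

3.60 dB

Convert to linear (a loss of L dB is a gain of −L dB): F_i = 10^(NF_i/10), G_i = 10^(G_i,dB/10)
  Stage 1: F_1 = 10^(2.77/10) = 1.892, G_1 = 10^(−2.77/10) = 0.5284
  Stage 2: F_2 = 10^(0.831/10) = 1.211, G_2 = 10^(10.1/10) = 10.23
Friis cascade:
  F = 1.892 + (1.211 − 1)/0.5284 = 2.291
NF = 10 log₁₀(2.291) = 3.60 dB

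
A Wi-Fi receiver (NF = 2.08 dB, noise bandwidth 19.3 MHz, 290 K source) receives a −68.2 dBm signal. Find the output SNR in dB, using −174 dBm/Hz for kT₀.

Noise floor: N = −174 + 10 log₁₀(B) + NF
10 log₁₀(1.93×10⁷) = 72.86 dB
N = −174 + 72.86 + 2.08 = −99.06 dBm
SNR = P_sig − N = −68.2 − (−99.06) = 30.86 dB → 30.9 dB

30.9 dB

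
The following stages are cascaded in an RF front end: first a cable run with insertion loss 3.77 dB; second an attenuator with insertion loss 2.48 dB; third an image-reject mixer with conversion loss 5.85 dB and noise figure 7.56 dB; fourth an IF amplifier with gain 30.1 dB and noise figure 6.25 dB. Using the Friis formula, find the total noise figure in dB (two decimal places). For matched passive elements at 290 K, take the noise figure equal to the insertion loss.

Convert to linear (a loss of L dB is a gain of −L dB): F_i = 10^(NF_i/10), G_i = 10^(G_i,dB/10)
  Stage 1: F_1 = 10^(3.77/10) = 2.382, G_1 = 10^(−3.77/10) = 0.4198
  Stage 2: F_2 = 10^(2.48/10) = 1.770, G_2 = 10^(−2.48/10) = 0.5649
  Stage 3: F_3 = 10^(7.56/10) = 5.702, G_3 = 10^(−5.85/10) = 0.2600
  Stage 4: F_4 = 10^(6.25/10) = 4.217, G_4 = 10^(30.1/10) = 1023
Friis cascade:
  F = 2.382 + (1.770 − 1)/0.4198 + (5.702 − 1)/0.2371 + (4.217 − 1)/0.06166 = 76.22
NF = 10 log₁₀(76.22) = 18.82 dB

18.82 dB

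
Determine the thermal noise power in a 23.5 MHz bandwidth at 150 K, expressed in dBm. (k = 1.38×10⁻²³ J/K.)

−103.1 dBm

P_n = kTB = 1.38×10⁻²³ × 150 × 2.35×10⁷ = 4.86×10⁻¹⁴ W
In dBm: 10 log₁₀(4.86×10⁻¹⁴ / 10⁻³) = −103.1 dBm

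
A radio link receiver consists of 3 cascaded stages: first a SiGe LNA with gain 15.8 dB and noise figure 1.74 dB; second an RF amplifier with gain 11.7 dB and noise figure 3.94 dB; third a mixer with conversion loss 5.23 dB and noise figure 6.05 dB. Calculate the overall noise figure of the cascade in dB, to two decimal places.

1.87 dB

Convert to linear (a loss of L dB is a gain of −L dB): F_i = 10^(NF_i/10), G_i = 10^(G_i,dB/10)
  Stage 1: F_1 = 10^(1.74/10) = 1.493, G_1 = 10^(15.8/10) = 38.02
  Stage 2: F_2 = 10^(3.94/10) = 2.477, G_2 = 10^(11.7/10) = 14.79
  Stage 3: F_3 = 10^(6.05/10) = 4.027, G_3 = 10^(−5.23/10) = 0.2999
Friis cascade:
  F = 1.493 + (2.477 − 1)/38.02 + (4.027 − 1)/562.3 = 1.537
NF = 10 log₁₀(1.537) = 1.87 dB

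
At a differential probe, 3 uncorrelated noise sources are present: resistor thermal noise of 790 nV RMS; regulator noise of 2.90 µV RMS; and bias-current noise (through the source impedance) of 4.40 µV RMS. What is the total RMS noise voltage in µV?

Uncorrelated sources add in power (mean-square): V_tot = √(ΣV_i²)
V_tot = √[(7.90×10⁻⁷)² + (2.90×10⁻⁶)² + (4.40×10⁻⁶)²] = 5.33×10⁻⁶ V = 5.33 µV

5.33 µV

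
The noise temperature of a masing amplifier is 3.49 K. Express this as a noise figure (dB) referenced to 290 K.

F = 1 + T_e/T₀ = 1 + 3.49/290 = 1.01203
NF = 10 log₁₀(1.01203) = 0.052 dB

0.052 dB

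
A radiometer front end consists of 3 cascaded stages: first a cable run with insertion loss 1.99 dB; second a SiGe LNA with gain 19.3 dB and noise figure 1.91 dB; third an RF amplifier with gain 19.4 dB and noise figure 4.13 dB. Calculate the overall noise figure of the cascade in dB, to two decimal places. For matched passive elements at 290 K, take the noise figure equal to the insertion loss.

Convert to linear (a loss of L dB is a gain of −L dB): F_i = 10^(NF_i/10), G_i = 10^(G_i,dB/10)
  Stage 1: F_1 = 10^(1.99/10) = 1.581, G_1 = 10^(−1.99/10) = 0.6324
  Stage 2: F_2 = 10^(1.91/10) = 1.552, G_2 = 10^(19.3/10) = 85.11
  Stage 3: F_3 = 10^(4.13/10) = 2.588, G_3 = 10^(19.4/10) = 87.10
Friis cascade:
  F = 1.581 + (1.552 − 1)/0.6324 + (2.588 − 1)/53.83 = 2.484
NF = 10 log₁₀(2.484) = 3.95 dB

3.95 dB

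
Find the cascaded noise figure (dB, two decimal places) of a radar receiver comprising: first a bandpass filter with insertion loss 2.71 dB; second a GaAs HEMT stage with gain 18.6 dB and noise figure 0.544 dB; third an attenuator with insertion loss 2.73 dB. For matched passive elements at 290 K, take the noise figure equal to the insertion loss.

Convert to linear (a loss of L dB is a gain of −L dB): F_i = 10^(NF_i/10), G_i = 10^(G_i,dB/10)
  Stage 1: F_1 = 10^(2.71/10) = 1.866, G_1 = 10^(−2.71/10) = 0.5358
  Stage 2: F_2 = 10^(0.544/10) = 1.133, G_2 = 10^(18.6/10) = 72.44
  Stage 3: F_3 = 10^(2.73/10) = 1.875, G_3 = 10^(−2.73/10) = 0.5333
Friis cascade:
  F = 1.866 + (1.133 − 1)/0.5358 + (1.875 − 1)/38.82 = 2.138
NF = 10 log₁₀(2.138) = 3.30 dB

3.30 dB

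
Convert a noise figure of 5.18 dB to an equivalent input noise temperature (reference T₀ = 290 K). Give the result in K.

666 K

F = 10^(5.18/10) = 3.2961
T_e = (F − 1)·T₀ = (3.2961 − 1) × 290 = 666 K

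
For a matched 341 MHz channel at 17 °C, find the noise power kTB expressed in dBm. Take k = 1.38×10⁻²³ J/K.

−88.6 dBm

T = 17 °C + 273.15 = 290.15 K
P_n = kTB = 1.38×10⁻²³ × 290.15 × 3.41×10⁸ = 1.37×10⁻¹² W
In dBm: 10 log₁₀(1.37×10⁻¹² / 10⁻³) = −88.6 dBm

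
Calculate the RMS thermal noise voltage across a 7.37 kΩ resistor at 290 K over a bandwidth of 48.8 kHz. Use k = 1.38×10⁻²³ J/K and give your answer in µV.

2.40 µV

V_n = √(4kTRB)
4kTRB = 4 × 1.38×10⁻²³ × 290 × 7.37×10³ × 4.88×10⁴ = 5.76×10⁻¹² V²
V_n = √(5.76×10⁻¹²) = 2.40×10⁻⁶ V = 2.40 µV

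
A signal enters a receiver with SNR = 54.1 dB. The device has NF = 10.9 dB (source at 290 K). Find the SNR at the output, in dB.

By definition F = SNR_in/SNR_out, so in dB: SNR_out = SNR_in − NF
SNR_out = 54.1 − 10.9 = 43.2 dB

43.2 dB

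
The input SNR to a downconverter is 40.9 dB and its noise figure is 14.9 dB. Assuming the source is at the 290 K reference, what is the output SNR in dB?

By definition F = SNR_in/SNR_out, so in dB: SNR_out = SNR_in − NF
SNR_out = 40.9 − 14.9 = 26.0 dB

26.0 dB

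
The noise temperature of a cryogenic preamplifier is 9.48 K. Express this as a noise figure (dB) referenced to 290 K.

F = 1 + T_e/T₀ = 1 + 9.48/290 = 1.03269
NF = 10 log₁₀(1.03269) = 0.140 dB

0.140 dB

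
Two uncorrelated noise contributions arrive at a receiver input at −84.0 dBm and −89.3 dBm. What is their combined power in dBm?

Convert to linear, add, convert back:
P₁ = 3.98×10⁻¹² W, P₂ = 1.17×10⁻¹² W
P_tot = 5.16×10⁻¹² W → 10 log₁₀(P_tot / 10⁻³) = −82.9 dBm

−82.9 dBm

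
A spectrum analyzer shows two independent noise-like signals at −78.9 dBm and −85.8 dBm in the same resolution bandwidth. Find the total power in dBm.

Convert to linear, add, convert back:
P₁ = 1.29×10⁻¹¹ W, P₂ = 2.63×10⁻¹² W
P_tot = 1.55×10⁻¹¹ W → 10 log₁₀(P_tot / 10⁻³) = −78.1 dBm

−78.1 dBm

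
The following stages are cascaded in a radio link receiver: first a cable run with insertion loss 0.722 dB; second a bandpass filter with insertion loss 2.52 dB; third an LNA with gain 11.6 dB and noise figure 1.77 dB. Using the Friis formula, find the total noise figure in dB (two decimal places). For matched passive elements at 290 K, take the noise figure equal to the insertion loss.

5.01 dB

Convert to linear (a loss of L dB is a gain of −L dB): F_i = 10^(NF_i/10), G_i = 10^(G_i,dB/10)
  Stage 1: F_1 = 10^(0.722/10) = 1.181, G_1 = 10^(−0.722/10) = 0.8468
  Stage 2: F_2 = 10^(2.52/10) = 1.786, G_2 = 10^(−2.52/10) = 0.5598
  Stage 3: F_3 = 10^(1.77/10) = 1.503, G_3 = 10^(11.6/10) = 14.45
Friis cascade:
  F = 1.181 + (1.786 − 1)/0.8468 + (1.503 − 1)/0.4740 = 3.171
NF = 10 log₁₀(3.171) = 5.01 dB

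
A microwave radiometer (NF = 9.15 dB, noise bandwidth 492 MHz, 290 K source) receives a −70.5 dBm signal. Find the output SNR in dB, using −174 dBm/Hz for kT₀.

Noise floor: N = −174 + 10 log₁₀(B) + NF
10 log₁₀(4.92×10⁸) = 86.92 dB
N = −174 + 86.92 + 9.15 = −77.93 dBm
SNR = P_sig − N = −70.5 − (−77.93) = 7.43 dB → 7.4 dB

7.4 dB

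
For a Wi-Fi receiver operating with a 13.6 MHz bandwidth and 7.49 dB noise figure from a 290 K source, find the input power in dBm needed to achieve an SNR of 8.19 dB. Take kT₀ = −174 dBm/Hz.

Sensitivity = −174 + 10 log₁₀(B) + NF + SNR_min
= −174 + 71.34 + 7.49 + 8.19
= −86.98 dBm → −87.0 dBm

−87.0 dBm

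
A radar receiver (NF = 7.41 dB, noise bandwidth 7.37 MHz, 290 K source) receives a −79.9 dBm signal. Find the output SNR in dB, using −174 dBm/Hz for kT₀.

Noise floor: N = −174 + 10 log₁₀(B) + NF
10 log₁₀(7.37×10⁶) = 68.67 dB
N = −174 + 68.67 + 7.41 = −97.92 dBm
SNR = P_sig − N = −79.9 − (−97.92) = 18.02 dB → 18.0 dB

18.0 dB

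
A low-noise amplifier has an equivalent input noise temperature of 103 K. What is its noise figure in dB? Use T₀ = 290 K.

F = 1 + T_e/T₀ = 1 + 103/290 = 1.35517
NF = 10 log₁₀(1.35517) = 1.32 dB

1.32 dB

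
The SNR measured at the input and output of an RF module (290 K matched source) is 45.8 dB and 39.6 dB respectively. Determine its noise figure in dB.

6.2 dB

NF (dB) = SNR_in(dB) − SNR_out(dB) when the source is at T₀
NF = 45.8 − 39.6 = 6.2 dB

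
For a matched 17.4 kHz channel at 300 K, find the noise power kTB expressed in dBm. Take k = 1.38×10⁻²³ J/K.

−131.4 dBm

P_n = kTB = 1.38×10⁻²³ × 300 × 1.74×10⁴ = 7.20×10⁻¹⁷ W
In dBm: 10 log₁₀(7.20×10⁻¹⁷ / 10⁻³) = −131.4 dBm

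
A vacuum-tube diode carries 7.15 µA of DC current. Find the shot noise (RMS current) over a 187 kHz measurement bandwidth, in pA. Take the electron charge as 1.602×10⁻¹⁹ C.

I_n = √(2qI·B)
2qI·B = 2 × 1.602×10⁻¹⁹ × 7.15×10⁻⁶ × 1.87×10⁵ = 4.28×10⁻¹⁹ A²
I_n = √(4.28×10⁻¹⁹) = 6.55×10⁻¹⁰ A = 655 pA

655 pA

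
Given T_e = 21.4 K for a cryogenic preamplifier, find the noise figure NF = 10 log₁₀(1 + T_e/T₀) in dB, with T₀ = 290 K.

0.309 dB

F = 1 + T_e/T₀ = 1 + 21.4/290 = 1.07379
NF = 10 log₁₀(1.07379) = 0.309 dB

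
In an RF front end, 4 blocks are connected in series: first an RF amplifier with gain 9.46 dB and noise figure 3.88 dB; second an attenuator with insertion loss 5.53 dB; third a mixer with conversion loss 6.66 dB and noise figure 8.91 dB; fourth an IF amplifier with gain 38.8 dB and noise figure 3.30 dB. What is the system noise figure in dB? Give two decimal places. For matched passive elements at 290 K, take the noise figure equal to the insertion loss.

Convert to linear (a loss of L dB is a gain of −L dB): F_i = 10^(NF_i/10), G_i = 10^(G_i,dB/10)
  Stage 1: F_1 = 10^(3.88/10) = 2.443, G_1 = 10^(9.46/10) = 8.831
  Stage 2: F_2 = 10^(5.53/10) = 3.573, G_2 = 10^(−5.53/10) = 0.2799
  Stage 3: F_3 = 10^(8.91/10) = 7.780, G_3 = 10^(−6.66/10) = 0.2158
  Stage 4: F_4 = 10^(3.30/10) = 2.138, G_4 = 10^(38.8/10) = 7586
Friis cascade:
  F = 2.443 + (3.573 − 1)/8.831 + (7.780 − 1)/2.472 + (2.138 − 1)/0.5333 = 7.612
NF = 10 log₁₀(7.612) = 8.81 dB

8.81 dB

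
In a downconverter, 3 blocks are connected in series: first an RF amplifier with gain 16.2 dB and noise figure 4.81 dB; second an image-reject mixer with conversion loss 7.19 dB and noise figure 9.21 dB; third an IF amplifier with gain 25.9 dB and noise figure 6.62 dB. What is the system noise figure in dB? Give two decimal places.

5.63 dB

Convert to linear (a loss of L dB is a gain of −L dB): F_i = 10^(NF_i/10), G_i = 10^(G_i,dB/10)
  Stage 1: F_1 = 10^(4.81/10) = 3.027, G_1 = 10^(16.2/10) = 41.69
  Stage 2: F_2 = 10^(9.21/10) = 8.337, G_2 = 10^(−7.19/10) = 0.1910
  Stage 3: F_3 = 10^(6.62/10) = 4.592, G_3 = 10^(25.9/10) = 389.0
Friis cascade:
  F = 3.027 + (8.337 − 1)/41.69 + (4.592 − 1)/7.962 = 3.654
NF = 10 log₁₀(3.654) = 5.63 dB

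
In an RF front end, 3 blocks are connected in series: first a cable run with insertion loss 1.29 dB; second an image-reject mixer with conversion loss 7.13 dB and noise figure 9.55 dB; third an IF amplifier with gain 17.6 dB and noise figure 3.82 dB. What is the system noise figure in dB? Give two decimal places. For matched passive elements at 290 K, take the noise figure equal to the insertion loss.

Convert to linear (a loss of L dB is a gain of −L dB): F_i = 10^(NF_i/10), G_i = 10^(G_i,dB/10)
  Stage 1: F_1 = 10^(1.29/10) = 1.346, G_1 = 10^(−1.29/10) = 0.7430
  Stage 2: F_2 = 10^(9.55/10) = 9.016, G_2 = 10^(−7.13/10) = 0.1936
  Stage 3: F_3 = 10^(3.82/10) = 2.410, G_3 = 10^(17.6/10) = 57.54
Friis cascade:
  F = 1.346 + (9.016 − 1)/0.7430 + (2.410 − 1)/0.1439 = 21.93
NF = 10 log₁₀(21.93) = 13.41 dB

13.41 dB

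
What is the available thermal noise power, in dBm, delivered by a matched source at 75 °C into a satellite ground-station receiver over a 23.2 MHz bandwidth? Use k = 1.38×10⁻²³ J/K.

−99.5 dBm

T = 75 °C + 273.15 = 348.15 K
P_n = kTB = 1.38×10⁻²³ × 348.15 × 2.32×10⁷ = 1.11×10⁻¹³ W
In dBm: 10 log₁₀(1.11×10⁻¹³ / 10⁻³) = −99.5 dBm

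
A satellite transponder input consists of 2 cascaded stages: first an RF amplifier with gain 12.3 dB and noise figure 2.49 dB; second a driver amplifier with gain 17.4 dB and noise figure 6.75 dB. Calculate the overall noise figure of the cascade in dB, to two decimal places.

Convert to linear (a loss of L dB is a gain of −L dB): F_i = 10^(NF_i/10), G_i = 10^(G_i,dB/10)
  Stage 1: F_1 = 10^(2.49/10) = 1.774, G_1 = 10^(12.3/10) = 16.98
  Stage 2: F_2 = 10^(6.75/10) = 4.732, G_2 = 10^(17.4/10) = 54.95
Friis cascade:
  F = 1.774 + (4.732 − 1)/16.98 = 1.994
NF = 10 log₁₀(1.994) = 3.00 dB

3.00 dB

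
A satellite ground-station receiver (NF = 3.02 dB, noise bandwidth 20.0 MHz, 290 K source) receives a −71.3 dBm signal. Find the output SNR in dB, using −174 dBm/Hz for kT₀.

26.7 dB

Noise floor: N = −174 + 10 log₁₀(B) + NF
10 log₁₀(2.00×10⁷) = 73.01 dB
N = −174 + 73.01 + 3.02 = −97.97 dBm
SNR = P_sig − N = −71.3 − (−97.97) = 26.67 dB → 26.7 dB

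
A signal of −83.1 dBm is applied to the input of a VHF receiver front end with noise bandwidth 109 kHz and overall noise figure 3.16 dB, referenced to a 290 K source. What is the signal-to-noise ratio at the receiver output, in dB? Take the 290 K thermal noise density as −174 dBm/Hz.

37.4 dB

Noise floor: N = −174 + 10 log₁₀(B) + NF
10 log₁₀(1.09×10⁵) = 50.37 dB
N = −174 + 50.37 + 3.16 = −120.47 dBm
SNR = P_sig − N = −83.1 − (−120.47) = 37.37 dB → 37.4 dB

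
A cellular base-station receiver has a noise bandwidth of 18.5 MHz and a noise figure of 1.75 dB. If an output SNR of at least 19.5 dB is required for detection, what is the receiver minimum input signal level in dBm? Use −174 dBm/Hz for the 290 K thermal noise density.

−80.1 dBm

Sensitivity = −174 + 10 log₁₀(B) + NF + SNR_min
= −174 + 72.67 + 1.75 + 19.5
= −80.08 dBm → −80.1 dBm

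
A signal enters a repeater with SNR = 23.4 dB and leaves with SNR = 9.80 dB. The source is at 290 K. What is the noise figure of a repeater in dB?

NF (dB) = SNR_in(dB) − SNR_out(dB) when the source is at T₀
NF = 23.4 − 9.80 = 13.60 dB

13.60 dB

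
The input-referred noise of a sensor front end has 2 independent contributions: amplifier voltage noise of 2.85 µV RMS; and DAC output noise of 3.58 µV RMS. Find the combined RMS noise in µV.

4.58 µV

Uncorrelated sources add in power (mean-square): V_tot = √(ΣV_i²)
V_tot = √[(2.85×10⁻⁶)² + (3.58×10⁻⁶)²] = 4.58×10⁻⁶ V = 4.58 µV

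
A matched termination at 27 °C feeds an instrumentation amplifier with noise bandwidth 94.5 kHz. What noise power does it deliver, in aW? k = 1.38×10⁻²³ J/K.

391 aW

T = 27 °C + 273.15 = 300.15 K
P_n = kTB = 1.38×10⁻²³ × 300.15 × 9.45×10⁴ = 3.91×10⁻¹⁶ W = 391 aW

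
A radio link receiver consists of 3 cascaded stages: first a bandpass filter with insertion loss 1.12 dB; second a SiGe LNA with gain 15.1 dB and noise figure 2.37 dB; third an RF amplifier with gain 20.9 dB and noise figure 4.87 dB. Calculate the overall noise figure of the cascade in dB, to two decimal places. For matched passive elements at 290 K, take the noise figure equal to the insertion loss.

Convert to linear (a loss of L dB is a gain of −L dB): F_i = 10^(NF_i/10), G_i = 10^(G_i,dB/10)
  Stage 1: F_1 = 10^(1.12/10) = 1.294, G_1 = 10^(−1.12/10) = 0.7727
  Stage 2: F_2 = 10^(2.37/10) = 1.726, G_2 = 10^(15.1/10) = 32.36
  Stage 3: F_3 = 10^(4.87/10) = 3.069, G_3 = 10^(20.9/10) = 123.0
Friis cascade:
  F = 1.294 + (1.726 − 1)/0.7727 + (3.069 − 1)/25.00 = 2.316
NF = 10 log₁₀(2.316) = 3.65 dB

3.65 dB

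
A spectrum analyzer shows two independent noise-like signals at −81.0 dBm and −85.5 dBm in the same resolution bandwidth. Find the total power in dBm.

−79.7 dBm

Convert to linear, add, convert back:
P₁ = 7.94×10⁻¹² W, P₂ = 2.82×10⁻¹² W
P_tot = 1.08×10⁻¹¹ W → 10 log₁₀(P_tot / 10⁻³) = −79.7 dBm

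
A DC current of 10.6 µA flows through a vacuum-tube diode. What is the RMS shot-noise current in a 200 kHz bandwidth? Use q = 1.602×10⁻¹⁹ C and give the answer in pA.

824 pA

I_n = √(2qI·B)
2qI·B = 2 × 1.602×10⁻¹⁹ × 1.06×10⁻⁵ × 2.00×10⁵ = 6.79×10⁻¹⁹ A²
I_n = √(6.79×10⁻¹⁹) = 8.24×10⁻¹⁰ A = 824 pA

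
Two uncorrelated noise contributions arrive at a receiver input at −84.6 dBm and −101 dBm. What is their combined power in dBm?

Convert to linear, add, convert back:
P₁ = 3.47×10⁻¹² W, P₂ = 7.94×10⁻¹⁴ W
P_tot = 3.55×10⁻¹² W → 10 log₁₀(P_tot / 10⁻³) = −84.5 dBm

−84.5 dBm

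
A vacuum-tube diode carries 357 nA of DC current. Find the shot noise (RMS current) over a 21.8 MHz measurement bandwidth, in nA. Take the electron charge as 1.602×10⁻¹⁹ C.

I_n = √(2qI·B)
2qI·B = 2 × 1.602×10⁻¹⁹ × 3.57×10⁻⁷ × 2.18×10⁷ = 2.49×10⁻¹⁸ A²
I_n = √(2.49×10⁻¹⁸) = 1.58×10⁻⁹ A = 1.58 nA

1.58 nA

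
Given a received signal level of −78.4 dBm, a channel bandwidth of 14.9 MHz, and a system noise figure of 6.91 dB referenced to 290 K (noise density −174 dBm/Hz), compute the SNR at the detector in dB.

17.0 dB

Noise floor: N = −174 + 10 log₁₀(B) + NF
10 log₁₀(1.49×10⁷) = 71.73 dB
N = −174 + 71.73 + 6.91 = −95.36 dBm
SNR = P_sig − N = −78.4 − (−95.36) = 16.96 dB → 17.0 dB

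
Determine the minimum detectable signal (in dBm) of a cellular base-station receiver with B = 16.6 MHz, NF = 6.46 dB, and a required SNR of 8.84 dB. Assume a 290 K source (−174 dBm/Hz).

Sensitivity = −174 + 10 log₁₀(B) + NF + SNR_min
= −174 + 72.2 + 6.46 + 8.84
= −86.50 dBm → −86.5 dBm

−86.5 dBm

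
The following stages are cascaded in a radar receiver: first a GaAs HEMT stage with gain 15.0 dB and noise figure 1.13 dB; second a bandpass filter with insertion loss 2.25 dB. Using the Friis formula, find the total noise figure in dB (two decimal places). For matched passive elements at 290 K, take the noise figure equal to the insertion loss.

Convert to linear (a loss of L dB is a gain of −L dB): F_i = 10^(NF_i/10), G_i = 10^(G_i,dB/10)
  Stage 1: F_1 = 10^(1.13/10) = 1.297, G_1 = 10^(15.0/10) = 31.62
  Stage 2: F_2 = 10^(2.25/10) = 1.679, G_2 = 10^(−2.25/10) = 0.5957
Friis cascade:
  F = 1.297 + (1.679 − 1)/31.62 = 1.319
NF = 10 log₁₀(1.319) = 1.20 dB

1.20 dB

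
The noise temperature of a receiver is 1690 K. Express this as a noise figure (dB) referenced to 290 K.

F = 1 + T_e/T₀ = 1 + 1690/290 = 6.82759
NF = 10 log₁₀(6.82759) = 8.34 dB

8.34 dB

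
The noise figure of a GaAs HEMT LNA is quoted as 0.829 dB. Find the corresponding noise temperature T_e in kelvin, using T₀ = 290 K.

F = 10^(0.829/10) = 1.21032
T_e = (F − 1)·T₀ = (1.21032 − 1) × 290 = 61.0 K

61.0 K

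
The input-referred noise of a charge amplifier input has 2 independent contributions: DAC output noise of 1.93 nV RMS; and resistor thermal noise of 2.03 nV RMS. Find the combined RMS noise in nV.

Uncorrelated sources add in power (mean-square): V_tot = √(ΣV_i²)
V_tot = √[(1.93×10⁻⁹)² + (2.03×10⁻⁹)²] = 2.80×10⁻⁹ V = 2.80 nV

2.80 nV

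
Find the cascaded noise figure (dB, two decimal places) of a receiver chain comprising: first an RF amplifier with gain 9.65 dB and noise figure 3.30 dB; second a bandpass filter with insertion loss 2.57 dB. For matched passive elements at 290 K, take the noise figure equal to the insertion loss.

Convert to linear (a loss of L dB is a gain of −L dB): F_i = 10^(NF_i/10), G_i = 10^(G_i,dB/10)
  Stage 1: F_1 = 10^(3.30/10) = 2.138, G_1 = 10^(9.65/10) = 9.226
  Stage 2: F_2 = 10^(2.57/10) = 1.807, G_2 = 10^(−2.57/10) = 0.5534
Friis cascade:
  F = 2.138 + (1.807 − 1)/9.226 = 2.225
NF = 10 log₁₀(2.225) = 3.47 dB

3.47 dB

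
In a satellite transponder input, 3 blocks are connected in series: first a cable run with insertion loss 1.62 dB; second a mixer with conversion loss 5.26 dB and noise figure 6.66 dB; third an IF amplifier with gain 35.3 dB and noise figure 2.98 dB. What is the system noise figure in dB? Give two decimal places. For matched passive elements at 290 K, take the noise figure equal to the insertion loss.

Convert to linear (a loss of L dB is a gain of −L dB): F_i = 10^(NF_i/10), G_i = 10^(G_i,dB/10)
  Stage 1: F_1 = 10^(1.62/10) = 1.452, G_1 = 10^(−1.62/10) = 0.6887
  Stage 2: F_2 = 10^(6.66/10) = 4.634, G_2 = 10^(−5.26/10) = 0.2979
  Stage 3: F_3 = 10^(2.98/10) = 1.986, G_3 = 10^(35.3/10) = 3388
Friis cascade:
  F = 1.452 + (4.634 − 1)/0.6887 + (1.986 − 1)/0.2051 = 11.54
NF = 10 log₁₀(11.54) = 10.62 dB

10.62 dB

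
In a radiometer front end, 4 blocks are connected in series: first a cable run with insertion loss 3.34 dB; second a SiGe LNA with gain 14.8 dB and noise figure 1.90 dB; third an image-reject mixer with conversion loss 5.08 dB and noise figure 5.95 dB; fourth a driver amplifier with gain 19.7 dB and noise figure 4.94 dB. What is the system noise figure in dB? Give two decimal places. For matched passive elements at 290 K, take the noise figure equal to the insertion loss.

Convert to linear (a loss of L dB is a gain of −L dB): F_i = 10^(NF_i/10), G_i = 10^(G_i,dB/10)
  Stage 1: F_1 = 10^(3.34/10) = 2.158, G_1 = 10^(−3.34/10) = 0.4634
  Stage 2: F_2 = 10^(1.90/10) = 1.549, G_2 = 10^(14.8/10) = 30.20
  Stage 3: F_3 = 10^(5.95/10) = 3.936, G_3 = 10^(−5.08/10) = 0.3105
  Stage 4: F_4 = 10^(4.94/10) = 3.119, G_4 = 10^(19.7/10) = 93.33
Friis cascade:
  F = 2.158 + (1.549 − 1)/0.4634 + (3.936 − 1)/14.00 + (3.119 − 1)/4.345 = 4.039
NF = 10 log₁₀(4.039) = 6.06 dB

6.06 dB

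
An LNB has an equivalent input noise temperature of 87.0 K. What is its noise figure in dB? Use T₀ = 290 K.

F = 1 + T_e/T₀ = 1 + 87.0/290 = 1.3
NF = 10 log₁₀(1.3) = 1.14 dB

1.14 dB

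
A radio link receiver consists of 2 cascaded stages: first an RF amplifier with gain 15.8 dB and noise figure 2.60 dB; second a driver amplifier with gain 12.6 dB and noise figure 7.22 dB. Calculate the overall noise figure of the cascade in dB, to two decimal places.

2.86 dB

Convert to linear (a loss of L dB is a gain of −L dB): F_i = 10^(NF_i/10), G_i = 10^(G_i,dB/10)
  Stage 1: F_1 = 10^(2.60/10) = 1.820, G_1 = 10^(15.8/10) = 38.02
  Stage 2: F_2 = 10^(7.22/10) = 5.272, G_2 = 10^(12.6/10) = 18.20
Friis cascade:
  F = 1.820 + (5.272 − 1)/38.02 = 1.932
NF = 10 log₁₀(1.932) = 2.86 dB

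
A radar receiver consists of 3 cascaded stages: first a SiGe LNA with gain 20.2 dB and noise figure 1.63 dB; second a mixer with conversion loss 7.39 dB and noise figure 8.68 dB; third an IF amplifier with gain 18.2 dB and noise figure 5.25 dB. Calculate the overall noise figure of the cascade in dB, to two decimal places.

2.15 dB

Convert to linear (a loss of L dB is a gain of −L dB): F_i = 10^(NF_i/10), G_i = 10^(G_i,dB/10)
  Stage 1: F_1 = 10^(1.63/10) = 1.455, G_1 = 10^(20.2/10) = 104.7
  Stage 2: F_2 = 10^(8.68/10) = 7.379, G_2 = 10^(−7.39/10) = 0.1824
  Stage 3: F_3 = 10^(5.25/10) = 3.350, G_3 = 10^(18.2/10) = 66.07
Friis cascade:
  F = 1.455 + (7.379 − 1)/104.7 + (3.350 − 1)/19.10 = 1.639
NF = 10 log₁₀(1.639) = 2.15 dB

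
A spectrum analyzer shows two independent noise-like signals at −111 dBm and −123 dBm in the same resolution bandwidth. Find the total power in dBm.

Convert to linear, add, convert back:
P₁ = 7.94×10⁻¹⁵ W, P₂ = 5.01×10⁻¹⁶ W
P_tot = 8.44×10⁻¹⁵ W → 10 log₁₀(P_tot / 10⁻³) = −110.7 dBm

−110.7 dBm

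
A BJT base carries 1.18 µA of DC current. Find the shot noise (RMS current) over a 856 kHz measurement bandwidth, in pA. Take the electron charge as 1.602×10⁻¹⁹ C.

I_n = √(2qI·B)
2qI·B = 2 × 1.602×10⁻¹⁹ × 1.18×10⁻⁶ × 8.56×10⁵ = 3.24×10⁻¹⁹ A²
I_n = √(3.24×10⁻¹⁹) = 5.69×10⁻¹⁰ A = 569 pA

569 pA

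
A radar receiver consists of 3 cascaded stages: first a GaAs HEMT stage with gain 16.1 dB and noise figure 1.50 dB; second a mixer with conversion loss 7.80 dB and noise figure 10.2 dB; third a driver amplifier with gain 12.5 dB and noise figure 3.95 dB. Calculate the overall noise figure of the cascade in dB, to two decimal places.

2.71 dB

Convert to linear (a loss of L dB is a gain of −L dB): F_i = 10^(NF_i/10), G_i = 10^(G_i,dB/10)
  Stage 1: F_1 = 10^(1.50/10) = 1.413, G_1 = 10^(16.1/10) = 40.74
  Stage 2: F_2 = 10^(10.2/10) = 10.47, G_2 = 10^(−7.80/10) = 0.1660
  Stage 3: F_3 = 10^(3.95/10) = 2.483, G_3 = 10^(12.5/10) = 17.78
Friis cascade:
  F = 1.413 + (10.47 − 1)/40.74 + (2.483 − 1)/6.761 = 1.864
NF = 10 log₁₀(1.864) = 2.71 dB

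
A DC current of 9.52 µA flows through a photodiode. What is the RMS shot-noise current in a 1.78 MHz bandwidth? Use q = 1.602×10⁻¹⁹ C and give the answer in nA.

I_n = √(2qI·B)
2qI·B = 2 × 1.602×10⁻¹⁹ × 9.52×10⁻⁶ × 1.78×10⁶ = 5.43×10⁻¹⁸ A²
I_n = √(5.43×10⁻¹⁸) = 2.33×10⁻⁹ A = 2.33 nA

2.33 nA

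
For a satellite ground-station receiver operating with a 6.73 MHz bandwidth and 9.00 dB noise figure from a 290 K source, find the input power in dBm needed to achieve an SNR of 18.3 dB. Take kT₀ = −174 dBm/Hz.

Sensitivity = −174 + 10 log₁₀(B) + NF + SNR_min
= −174 + 68.28 + 9.00 + 18.3
= −78.42 dBm → −78.4 dBm

−78.4 dBm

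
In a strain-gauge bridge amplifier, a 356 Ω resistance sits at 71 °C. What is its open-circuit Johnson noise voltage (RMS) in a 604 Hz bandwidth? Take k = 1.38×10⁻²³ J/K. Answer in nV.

63.9 nV

T = 71 °C + 273.15 = 344.15 K
V_n = √(4kTRB)
4kTRB = 4 × 1.38×10⁻²³ × 344.15 × 3.56×10² × 6.04×10² = 4.08×10⁻¹⁵ V²
V_n = √(4.08×10⁻¹⁵) = 6.39×10⁻⁸ V = 63.9 nV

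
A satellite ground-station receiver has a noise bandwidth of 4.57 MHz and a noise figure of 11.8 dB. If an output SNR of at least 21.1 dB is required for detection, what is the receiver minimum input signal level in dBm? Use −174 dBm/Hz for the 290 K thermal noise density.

Sensitivity = −174 + 10 log₁₀(B) + NF + SNR_min
= −174 + 66.6 + 11.8 + 21.1
= −74.5 dBm → −74.5 dBm

−74.5 dBm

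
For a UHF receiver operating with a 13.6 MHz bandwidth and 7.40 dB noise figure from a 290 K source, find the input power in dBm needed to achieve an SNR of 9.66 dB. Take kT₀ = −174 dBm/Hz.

Sensitivity = −174 + 10 log₁₀(B) + NF + SNR_min
= −174 + 71.34 + 7.40 + 9.66
= −85.60 dBm → −85.6 dBm

−85.6 dBm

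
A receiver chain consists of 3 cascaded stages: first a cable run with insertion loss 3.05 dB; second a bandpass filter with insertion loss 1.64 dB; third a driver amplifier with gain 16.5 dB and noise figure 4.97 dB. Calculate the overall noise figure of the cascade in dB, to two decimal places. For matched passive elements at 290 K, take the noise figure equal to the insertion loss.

9.66 dB

Convert to linear (a loss of L dB is a gain of −L dB): F_i = 10^(NF_i/10), G_i = 10^(G_i,dB/10)
  Stage 1: F_1 = 10^(3.05/10) = 2.018, G_1 = 10^(−3.05/10) = 0.4955
  Stage 2: F_2 = 10^(1.64/10) = 1.459, G_2 = 10^(−1.64/10) = 0.6855
  Stage 3: F_3 = 10^(4.97/10) = 3.141, G_3 = 10^(16.5/10) = 44.67
Friis cascade:
  F = 2.018 + (1.459 − 1)/0.4955 + (3.141 − 1)/0.3396 = 9.247
NF = 10 log₁₀(9.247) = 9.66 dB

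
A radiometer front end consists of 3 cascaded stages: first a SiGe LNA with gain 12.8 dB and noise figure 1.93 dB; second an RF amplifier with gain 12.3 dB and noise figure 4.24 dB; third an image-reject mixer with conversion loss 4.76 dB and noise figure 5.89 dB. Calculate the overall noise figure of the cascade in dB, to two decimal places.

2.19 dB

Convert to linear (a loss of L dB is a gain of −L dB): F_i = 10^(NF_i/10), G_i = 10^(G_i,dB/10)
  Stage 1: F_1 = 10^(1.93/10) = 1.560, G_1 = 10^(12.8/10) = 19.05
  Stage 2: F_2 = 10^(4.24/10) = 2.655, G_2 = 10^(12.3/10) = 16.98
  Stage 3: F_3 = 10^(5.89/10) = 3.882, G_3 = 10^(−4.76/10) = 0.3342
Friis cascade:
  F = 1.560 + (2.655 − 1)/19.05 + (3.882 − 1)/323.6 = 1.655
NF = 10 log₁₀(1.655) = 2.19 dB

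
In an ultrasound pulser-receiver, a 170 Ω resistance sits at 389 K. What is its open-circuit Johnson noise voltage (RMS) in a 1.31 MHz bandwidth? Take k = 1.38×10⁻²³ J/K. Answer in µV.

V_n = √(4kTRB)
4kTRB = 4 × 1.38×10⁻²³ × 389 × 1.70×10² × 1.31×10⁶ = 4.78×10⁻¹² V²
V_n = √(4.78×10⁻¹²) = 2.19×10⁻⁶ V = 2.19 µV

2.19 µV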